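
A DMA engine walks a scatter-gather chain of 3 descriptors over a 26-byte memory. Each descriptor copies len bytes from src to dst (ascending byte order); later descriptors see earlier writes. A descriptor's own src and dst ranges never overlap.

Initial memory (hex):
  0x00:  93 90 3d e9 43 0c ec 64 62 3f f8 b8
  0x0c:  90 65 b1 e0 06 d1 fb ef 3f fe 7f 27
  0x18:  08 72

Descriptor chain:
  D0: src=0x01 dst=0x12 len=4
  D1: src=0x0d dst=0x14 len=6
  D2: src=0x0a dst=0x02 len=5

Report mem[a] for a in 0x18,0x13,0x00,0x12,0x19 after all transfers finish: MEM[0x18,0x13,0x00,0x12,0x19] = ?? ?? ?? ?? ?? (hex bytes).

[0] 0x01->0x12 len=4 : 90 3d e9 43
[1] 0x0d->0x14 len=6 : 65 b1 e0 06 d1 90
[2] 0x0a->0x02 len=5 : f8 b8 90 65 b1
query mem[0x18]=0xd1, mem[0x13]=0x3d, mem[0x00]=0x93, mem[0x12]=0x90, mem[0x19]=0x90

MEM[0x18,0x13,0x00,0x12,0x19] = d1 3d 93 90 90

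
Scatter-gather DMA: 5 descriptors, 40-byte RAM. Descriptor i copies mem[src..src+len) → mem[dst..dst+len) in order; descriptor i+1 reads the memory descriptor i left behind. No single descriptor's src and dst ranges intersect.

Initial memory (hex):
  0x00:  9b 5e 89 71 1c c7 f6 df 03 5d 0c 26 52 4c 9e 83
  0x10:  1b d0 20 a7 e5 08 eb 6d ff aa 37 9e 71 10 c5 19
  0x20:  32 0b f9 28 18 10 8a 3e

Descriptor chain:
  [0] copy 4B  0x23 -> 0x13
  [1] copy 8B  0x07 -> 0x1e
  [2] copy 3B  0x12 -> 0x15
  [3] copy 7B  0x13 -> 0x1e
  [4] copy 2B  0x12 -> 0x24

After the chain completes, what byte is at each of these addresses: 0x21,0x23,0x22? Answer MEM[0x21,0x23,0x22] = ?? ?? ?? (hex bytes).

#0 dst[0x13+4] := {0x28,0x18,0x10,0x8a}
#1 dst[0x1e+8] := {0xdf,0x03,0x5d,0x0c,0x26,0x52,0x4c,0x9e}
#2 dst[0x15+3] := {0x20,0x28,0x18}
#3 dst[0x1e+7] := {0x28,0x18,0x20,0x28,0x18,0xff,0xaa}
#4 dst[0x24+2] := {0x20,0x28}
query mem[0x21]=0x28, mem[0x23]=0xff, mem[0x22]=0x18

MEM[0x21,0x23,0x22] = 28 ff 18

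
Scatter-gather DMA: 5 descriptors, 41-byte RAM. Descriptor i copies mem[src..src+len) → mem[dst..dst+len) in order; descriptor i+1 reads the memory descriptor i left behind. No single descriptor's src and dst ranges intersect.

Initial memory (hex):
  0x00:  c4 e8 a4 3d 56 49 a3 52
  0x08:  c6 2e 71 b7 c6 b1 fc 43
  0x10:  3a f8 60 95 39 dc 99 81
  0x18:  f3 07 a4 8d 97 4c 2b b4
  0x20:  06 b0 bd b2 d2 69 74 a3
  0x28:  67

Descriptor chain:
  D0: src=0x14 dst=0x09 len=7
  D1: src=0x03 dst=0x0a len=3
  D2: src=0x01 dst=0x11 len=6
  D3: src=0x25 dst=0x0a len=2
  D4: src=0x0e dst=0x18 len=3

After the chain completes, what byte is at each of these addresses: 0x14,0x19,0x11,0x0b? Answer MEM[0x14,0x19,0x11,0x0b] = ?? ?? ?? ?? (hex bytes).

MEM[0x14,0x19,0x11,0x0b] = 56 a4 e8 74

#0 dst[0x09+7] := {0x39,0xdc,0x99,0x81,0xf3,0x07,0xa4}
#1 dst[0x0a+3] := {0x3d,0x56,0x49}
#2 dst[0x11+6] := {0xe8,0xa4,0x3d,0x56,0x49,0xa3}
#3 dst[0x0a+2] := {0x69,0x74}
#4 dst[0x18+3] := {0x07,0xa4,0x3a}
query mem[0x14]=0x56, mem[0x19]=0xa4, mem[0x11]=0xe8, mem[0x0b]=0x74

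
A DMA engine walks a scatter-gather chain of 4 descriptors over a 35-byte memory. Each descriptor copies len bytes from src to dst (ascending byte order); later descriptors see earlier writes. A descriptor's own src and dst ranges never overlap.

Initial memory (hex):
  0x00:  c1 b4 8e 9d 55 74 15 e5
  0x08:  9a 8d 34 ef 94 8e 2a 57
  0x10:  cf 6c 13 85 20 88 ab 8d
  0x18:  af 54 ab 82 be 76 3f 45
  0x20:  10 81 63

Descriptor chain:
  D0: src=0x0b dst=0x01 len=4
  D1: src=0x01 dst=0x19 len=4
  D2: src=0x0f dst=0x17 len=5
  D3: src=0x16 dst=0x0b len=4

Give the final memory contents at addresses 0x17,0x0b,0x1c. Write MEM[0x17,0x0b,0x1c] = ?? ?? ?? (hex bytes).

  after D0: wrote 4B at 0x01 = ef948e2a
  after D1: wrote 4B at 0x19 = ef948e2a
  after D2: wrote 5B at 0x17 = 57cf6c1385
  after D3: wrote 4B at 0x0b = ab57cf6c
query mem[0x17]=0x57, mem[0x0b]=0xab, mem[0x1c]=0x2a

MEM[0x17,0x0b,0x1c] = 57 ab 2a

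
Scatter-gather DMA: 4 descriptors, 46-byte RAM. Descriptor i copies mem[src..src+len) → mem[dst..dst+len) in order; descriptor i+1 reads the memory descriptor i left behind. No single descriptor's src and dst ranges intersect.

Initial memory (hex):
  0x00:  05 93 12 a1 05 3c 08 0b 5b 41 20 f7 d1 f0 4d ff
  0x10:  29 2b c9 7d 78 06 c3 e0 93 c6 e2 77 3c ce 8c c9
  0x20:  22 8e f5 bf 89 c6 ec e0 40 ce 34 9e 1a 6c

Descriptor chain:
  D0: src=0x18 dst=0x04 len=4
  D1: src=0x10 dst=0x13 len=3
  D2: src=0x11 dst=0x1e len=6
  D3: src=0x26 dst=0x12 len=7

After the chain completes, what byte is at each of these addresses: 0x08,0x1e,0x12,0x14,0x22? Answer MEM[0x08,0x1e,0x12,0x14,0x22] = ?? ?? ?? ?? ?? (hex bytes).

MEM[0x08,0x1e,0x12,0x14,0x22] = 5b 2b ec 40 c9

D0: mem[0x04..0x07] <- [93 c6 e2 77]
D1: mem[0x13..0x15] <- [29 2b c9]
D2: mem[0x1e..0x23] <- [2b c9 29 2b c9 c3]
D3: mem[0x12..0x18] <- [ec e0 40 ce 34 9e 1a]
query mem[0x08]=0x5b, mem[0x1e]=0x2b, mem[0x12]=0xec, mem[0x14]=0x40, mem[0x22]=0xc9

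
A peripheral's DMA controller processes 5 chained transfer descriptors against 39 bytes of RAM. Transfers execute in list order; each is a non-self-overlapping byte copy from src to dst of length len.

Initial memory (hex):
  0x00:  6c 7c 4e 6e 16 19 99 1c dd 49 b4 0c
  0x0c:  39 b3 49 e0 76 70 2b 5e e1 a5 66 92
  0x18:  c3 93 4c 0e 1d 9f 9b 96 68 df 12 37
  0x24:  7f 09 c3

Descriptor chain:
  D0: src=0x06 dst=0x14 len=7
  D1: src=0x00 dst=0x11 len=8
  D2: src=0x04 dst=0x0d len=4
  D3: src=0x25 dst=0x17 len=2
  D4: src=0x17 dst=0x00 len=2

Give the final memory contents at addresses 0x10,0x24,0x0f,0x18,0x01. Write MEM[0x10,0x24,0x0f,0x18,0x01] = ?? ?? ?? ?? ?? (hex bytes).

D0: mem[0x14..0x1a] <- [99 1c dd 49 b4 0c 39]
D1: mem[0x11..0x18] <- [6c 7c 4e 6e 16 19 99 1c]
D2: mem[0x0d..0x10] <- [16 19 99 1c]
D3: mem[0x17..0x18] <- [09 c3]
D4: mem[0x00..0x01] <- [09 c3]
query mem[0x10]=0x1c, mem[0x24]=0x7f, mem[0x0f]=0x99, mem[0x18]=0xc3, mem[0x01]=0xc3

MEM[0x10,0x24,0x0f,0x18,0x01] = 1c 7f 99 c3 c3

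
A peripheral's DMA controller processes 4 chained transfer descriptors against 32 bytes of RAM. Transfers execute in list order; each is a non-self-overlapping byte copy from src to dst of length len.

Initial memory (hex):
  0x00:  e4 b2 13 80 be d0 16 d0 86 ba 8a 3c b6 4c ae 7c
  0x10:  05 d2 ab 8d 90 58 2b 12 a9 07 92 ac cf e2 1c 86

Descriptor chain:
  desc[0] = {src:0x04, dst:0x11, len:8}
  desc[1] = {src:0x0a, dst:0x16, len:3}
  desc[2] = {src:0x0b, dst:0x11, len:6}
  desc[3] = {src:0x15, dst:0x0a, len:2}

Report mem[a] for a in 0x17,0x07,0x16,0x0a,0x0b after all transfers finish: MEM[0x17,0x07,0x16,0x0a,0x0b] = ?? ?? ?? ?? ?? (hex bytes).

D0: mem[0x11..0x18] <- [be d0 16 d0 86 ba 8a 3c]
D1: mem[0x16..0x18] <- [8a 3c b6]
D2: mem[0x11..0x16] <- [3c b6 4c ae 7c 05]
D3: mem[0x0a..0x0b] <- [7c 05]
query mem[0x17]=0x3c, mem[0x07]=0xd0, mem[0x16]=0x05, mem[0x0a]=0x7c, mem[0x0b]=0x05

MEM[0x17,0x07,0x16,0x0a,0x0b] = 3c d0 05 7c 05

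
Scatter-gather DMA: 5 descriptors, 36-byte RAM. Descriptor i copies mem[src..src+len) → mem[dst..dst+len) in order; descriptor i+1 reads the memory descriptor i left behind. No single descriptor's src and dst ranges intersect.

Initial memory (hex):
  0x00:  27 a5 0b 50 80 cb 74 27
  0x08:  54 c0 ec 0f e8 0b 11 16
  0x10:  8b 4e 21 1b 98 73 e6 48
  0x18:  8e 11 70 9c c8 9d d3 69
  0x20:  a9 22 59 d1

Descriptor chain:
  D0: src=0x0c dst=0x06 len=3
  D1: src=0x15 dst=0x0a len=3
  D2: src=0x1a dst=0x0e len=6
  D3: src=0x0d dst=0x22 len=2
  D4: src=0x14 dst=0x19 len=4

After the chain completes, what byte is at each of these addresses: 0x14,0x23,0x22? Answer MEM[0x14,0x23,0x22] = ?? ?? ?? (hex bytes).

MEM[0x14,0x23,0x22] = 98 70 0b

#0 dst[0x06+3] := {0xe8,0x0b,0x11}
#1 dst[0x0a+3] := {0x73,0xe6,0x48}
#2 dst[0x0e+6] := {0x70,0x9c,0xc8,0x9d,0xd3,0x69}
#3 dst[0x22+2] := {0x0b,0x70}
#4 dst[0x19+4] := {0x98,0x73,0xe6,0x48}
query mem[0x14]=0x98, mem[0x23]=0x70, mem[0x22]=0x0b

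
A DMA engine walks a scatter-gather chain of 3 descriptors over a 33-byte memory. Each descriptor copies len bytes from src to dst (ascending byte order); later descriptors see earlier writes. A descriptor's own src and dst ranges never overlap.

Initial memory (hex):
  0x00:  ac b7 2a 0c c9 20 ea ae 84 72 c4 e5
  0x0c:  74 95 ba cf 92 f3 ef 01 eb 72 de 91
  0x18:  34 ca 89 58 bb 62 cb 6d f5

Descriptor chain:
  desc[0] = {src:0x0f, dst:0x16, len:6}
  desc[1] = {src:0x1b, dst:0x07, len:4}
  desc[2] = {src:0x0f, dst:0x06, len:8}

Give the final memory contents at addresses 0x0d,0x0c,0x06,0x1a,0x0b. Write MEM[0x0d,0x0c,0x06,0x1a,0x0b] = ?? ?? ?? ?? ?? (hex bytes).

MEM[0x0d,0x0c,0x06,0x1a,0x0b] = cf 72 cf 01 eb

D0: mem[0x16..0x1b] <- [cf 92 f3 ef 01 eb]
D1: mem[0x07..0x0a] <- [eb bb 62 cb]
D2: mem[0x06..0x0d] <- [cf 92 f3 ef 01 eb 72 cf]
query mem[0x0d]=0xcf, mem[0x0c]=0x72, mem[0x06]=0xcf, mem[0x1a]=0x01, mem[0x0b]=0xeb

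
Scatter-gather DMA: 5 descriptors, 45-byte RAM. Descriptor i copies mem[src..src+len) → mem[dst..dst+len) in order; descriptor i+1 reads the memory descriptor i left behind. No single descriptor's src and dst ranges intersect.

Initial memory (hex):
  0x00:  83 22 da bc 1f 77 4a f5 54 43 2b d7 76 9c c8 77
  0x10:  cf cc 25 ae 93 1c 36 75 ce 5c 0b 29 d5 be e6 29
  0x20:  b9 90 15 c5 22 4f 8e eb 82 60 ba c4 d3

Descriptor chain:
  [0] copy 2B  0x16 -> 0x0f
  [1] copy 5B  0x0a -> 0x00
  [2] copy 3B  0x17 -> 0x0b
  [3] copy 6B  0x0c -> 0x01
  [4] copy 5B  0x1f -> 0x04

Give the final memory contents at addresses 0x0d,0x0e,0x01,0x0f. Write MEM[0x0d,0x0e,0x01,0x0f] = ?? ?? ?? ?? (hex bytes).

#0 dst[0x0f+2] := {0x36,0x75}
#1 dst[0x00+5] := {0x2b,0xd7,0x76,0x9c,0xc8}
#2 dst[0x0b+3] := {0x75,0xce,0x5c}
#3 dst[0x01+6] := {0xce,0x5c,0xc8,0x36,0x75,0xcc}
#4 dst[0x04+5] := {0x29,0xb9,0x90,0x15,0xc5}
query mem[0x0d]=0x5c, mem[0x0e]=0xc8, mem[0x01]=0xce, mem[0x0f]=0x36

MEM[0x0d,0x0e,0x01,0x0f] = 5c c8 ce 36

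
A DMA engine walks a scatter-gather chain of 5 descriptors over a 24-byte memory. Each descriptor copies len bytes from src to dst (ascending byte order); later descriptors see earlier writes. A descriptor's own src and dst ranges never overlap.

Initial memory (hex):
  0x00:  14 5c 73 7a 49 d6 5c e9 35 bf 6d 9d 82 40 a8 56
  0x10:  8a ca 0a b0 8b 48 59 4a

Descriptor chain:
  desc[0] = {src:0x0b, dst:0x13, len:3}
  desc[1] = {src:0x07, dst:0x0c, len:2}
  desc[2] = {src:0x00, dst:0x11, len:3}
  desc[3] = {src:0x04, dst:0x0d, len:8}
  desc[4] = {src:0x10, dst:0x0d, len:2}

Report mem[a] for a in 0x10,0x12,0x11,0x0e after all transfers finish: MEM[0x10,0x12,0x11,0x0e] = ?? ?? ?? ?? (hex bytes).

MEM[0x10,0x12,0x11,0x0e] = e9 bf 35 35

D0: mem[0x13..0x15] <- [9d 82 40]
D1: mem[0x0c..0x0d] <- [e9 35]
D2: mem[0x11..0x13] <- [14 5c 73]
D3: mem[0x0d..0x14] <- [49 d6 5c e9 35 bf 6d 9d]
D4: mem[0x0d..0x0e] <- [e9 35]
query mem[0x10]=0xe9, mem[0x12]=0xbf, mem[0x11]=0x35, mem[0x0e]=0x35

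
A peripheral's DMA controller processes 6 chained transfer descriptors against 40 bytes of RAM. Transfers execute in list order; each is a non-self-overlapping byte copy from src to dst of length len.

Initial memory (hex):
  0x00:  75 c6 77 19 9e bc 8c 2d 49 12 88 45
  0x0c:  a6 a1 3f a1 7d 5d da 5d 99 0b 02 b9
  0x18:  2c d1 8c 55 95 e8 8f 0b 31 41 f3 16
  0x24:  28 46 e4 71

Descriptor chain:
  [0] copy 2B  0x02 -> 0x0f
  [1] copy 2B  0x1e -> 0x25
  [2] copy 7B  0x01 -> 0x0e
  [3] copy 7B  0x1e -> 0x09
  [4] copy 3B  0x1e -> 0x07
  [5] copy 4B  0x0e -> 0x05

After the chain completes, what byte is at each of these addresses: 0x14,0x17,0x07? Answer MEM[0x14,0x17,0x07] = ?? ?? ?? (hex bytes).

D0: mem[0x0f..0x10] <- [77 19]
D1: mem[0x25..0x26] <- [8f 0b]
D2: mem[0x0e..0x14] <- [c6 77 19 9e bc 8c 2d]
D3: mem[0x09..0x0f] <- [8f 0b 31 41 f3 16 28]
D4: mem[0x07..0x09] <- [8f 0b 31]
D5: mem[0x05..0x08] <- [16 28 19 9e]
query mem[0x14]=0x2d, mem[0x17]=0xb9, mem[0x07]=0x19

MEM[0x14,0x17,0x07] = 2d b9 19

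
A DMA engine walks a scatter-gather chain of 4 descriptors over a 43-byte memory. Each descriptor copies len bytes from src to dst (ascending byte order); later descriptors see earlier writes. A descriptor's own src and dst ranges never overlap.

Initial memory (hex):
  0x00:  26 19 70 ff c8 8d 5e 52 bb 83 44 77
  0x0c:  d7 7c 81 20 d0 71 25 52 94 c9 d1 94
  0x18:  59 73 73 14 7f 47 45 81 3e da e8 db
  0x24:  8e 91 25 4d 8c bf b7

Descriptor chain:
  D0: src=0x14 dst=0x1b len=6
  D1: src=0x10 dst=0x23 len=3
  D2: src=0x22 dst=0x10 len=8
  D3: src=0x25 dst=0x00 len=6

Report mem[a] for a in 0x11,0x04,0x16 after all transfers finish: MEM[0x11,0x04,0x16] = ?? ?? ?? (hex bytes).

MEM[0x11,0x04,0x16] = d0 bf 8c

[0] 0x14->0x1b len=6 : 94 c9 d1 94 59 73
[1] 0x10->0x23 len=3 : d0 71 25
[2] 0x22->0x10 len=8 : e8 d0 71 25 25 4d 8c bf
[3] 0x25->0x00 len=6 : 25 25 4d 8c bf b7
query mem[0x11]=0xd0, mem[0x04]=0xbf, mem[0x16]=0x8c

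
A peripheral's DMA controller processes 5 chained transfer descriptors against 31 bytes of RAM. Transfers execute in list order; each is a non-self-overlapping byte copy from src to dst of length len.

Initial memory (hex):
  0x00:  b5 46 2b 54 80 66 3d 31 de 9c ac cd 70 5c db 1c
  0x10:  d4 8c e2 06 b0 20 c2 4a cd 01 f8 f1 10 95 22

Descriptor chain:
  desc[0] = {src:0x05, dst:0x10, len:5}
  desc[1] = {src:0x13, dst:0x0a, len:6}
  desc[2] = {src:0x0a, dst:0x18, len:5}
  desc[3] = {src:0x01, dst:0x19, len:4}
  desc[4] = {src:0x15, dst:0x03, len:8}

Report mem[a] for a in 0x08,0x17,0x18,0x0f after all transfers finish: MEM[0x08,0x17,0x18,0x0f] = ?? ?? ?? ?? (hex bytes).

MEM[0x08,0x17,0x18,0x0f] = 2b 4a de cd

D0: mem[0x10..0x14] <- [66 3d 31 de 9c]
D1: mem[0x0a..0x0f] <- [de 9c 20 c2 4a cd]
D2: mem[0x18..0x1c] <- [de 9c 20 c2 4a]
D3: mem[0x19..0x1c] <- [46 2b 54 80]
D4: mem[0x03..0x0a] <- [20 c2 4a de 46 2b 54 80]
query mem[0x08]=0x2b, mem[0x17]=0x4a, mem[0x18]=0xde, mem[0x0f]=0xcd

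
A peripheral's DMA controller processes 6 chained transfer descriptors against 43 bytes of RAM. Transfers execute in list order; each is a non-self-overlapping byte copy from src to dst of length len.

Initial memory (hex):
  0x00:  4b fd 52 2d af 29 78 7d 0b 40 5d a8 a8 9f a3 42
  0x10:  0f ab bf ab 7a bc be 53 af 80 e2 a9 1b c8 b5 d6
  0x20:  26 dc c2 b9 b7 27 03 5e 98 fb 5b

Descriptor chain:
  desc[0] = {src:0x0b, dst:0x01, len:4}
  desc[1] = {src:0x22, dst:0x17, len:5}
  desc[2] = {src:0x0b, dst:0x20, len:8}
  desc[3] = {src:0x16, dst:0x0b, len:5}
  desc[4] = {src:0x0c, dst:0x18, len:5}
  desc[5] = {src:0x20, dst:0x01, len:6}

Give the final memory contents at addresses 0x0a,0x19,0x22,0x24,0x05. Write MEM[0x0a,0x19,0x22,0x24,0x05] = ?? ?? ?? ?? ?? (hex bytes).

[0] 0x0b->0x01 len=4 : a8 a8 9f a3
[1] 0x22->0x17 len=5 : c2 b9 b7 27 03
[2] 0x0b->0x20 len=8 : a8 a8 9f a3 42 0f ab bf
[3] 0x16->0x0b len=5 : be c2 b9 b7 27
[4] 0x0c->0x18 len=5 : c2 b9 b7 27 0f
[5] 0x20->0x01 len=6 : a8 a8 9f a3 42 0f
query mem[0x0a]=0x5d, mem[0x19]=0xb9, mem[0x22]=0x9f, mem[0x24]=0x42, mem[0x05]=0x42

MEM[0x0a,0x19,0x22,0x24,0x05] = 5d b9 9f 42 42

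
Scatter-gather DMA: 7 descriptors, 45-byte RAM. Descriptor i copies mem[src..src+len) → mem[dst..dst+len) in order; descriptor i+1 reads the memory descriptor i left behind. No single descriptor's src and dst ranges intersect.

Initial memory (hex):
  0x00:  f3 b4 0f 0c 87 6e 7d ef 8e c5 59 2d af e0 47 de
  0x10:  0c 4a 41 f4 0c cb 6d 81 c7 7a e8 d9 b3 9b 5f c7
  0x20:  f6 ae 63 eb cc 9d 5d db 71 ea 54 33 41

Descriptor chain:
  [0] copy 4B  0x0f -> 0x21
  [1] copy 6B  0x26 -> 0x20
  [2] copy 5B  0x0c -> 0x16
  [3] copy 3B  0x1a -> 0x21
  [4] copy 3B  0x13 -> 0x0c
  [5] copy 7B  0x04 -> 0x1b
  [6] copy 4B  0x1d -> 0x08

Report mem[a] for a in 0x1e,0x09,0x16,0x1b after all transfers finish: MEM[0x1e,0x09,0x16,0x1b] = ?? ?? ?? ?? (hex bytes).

MEM[0x1e,0x09,0x16,0x1b] = ef ef af 87

#0 dst[0x21+4] := {0xde,0x0c,0x4a,0x41}
#1 dst[0x20+6] := {0x5d,0xdb,0x71,0xea,0x54,0x33}
#2 dst[0x16+5] := {0xaf,0xe0,0x47,0xde,0x0c}
#3 dst[0x21+3] := {0x0c,0xd9,0xb3}
#4 dst[0x0c+3] := {0xf4,0x0c,0xcb}
#5 dst[0x1b+7] := {0x87,0x6e,0x7d,0xef,0x8e,0xc5,0x59}
#6 dst[0x08+4] := {0x7d,0xef,0x8e,0xc5}
query mem[0x1e]=0xef, mem[0x09]=0xef, mem[0x16]=0xaf, mem[0x1b]=0x87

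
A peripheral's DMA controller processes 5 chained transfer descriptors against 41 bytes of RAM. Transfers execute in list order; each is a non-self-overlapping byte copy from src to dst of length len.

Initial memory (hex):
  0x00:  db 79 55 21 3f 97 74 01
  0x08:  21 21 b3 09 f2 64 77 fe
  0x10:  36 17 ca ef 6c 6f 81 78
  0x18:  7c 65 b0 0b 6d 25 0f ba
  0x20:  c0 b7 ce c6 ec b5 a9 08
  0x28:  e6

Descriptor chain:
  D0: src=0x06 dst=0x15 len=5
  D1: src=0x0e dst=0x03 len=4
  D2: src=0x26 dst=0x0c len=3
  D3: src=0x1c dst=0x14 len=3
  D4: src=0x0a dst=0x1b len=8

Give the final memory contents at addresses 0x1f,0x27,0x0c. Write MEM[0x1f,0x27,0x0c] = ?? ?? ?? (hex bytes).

#0 dst[0x15+5] := {0x74,0x01,0x21,0x21,0xb3}
#1 dst[0x03+4] := {0x77,0xfe,0x36,0x17}
#2 dst[0x0c+3] := {0xa9,0x08,0xe6}
#3 dst[0x14+3] := {0x6d,0x25,0x0f}
#4 dst[0x1b+8] := {0xb3,0x09,0xa9,0x08,0xe6,0xfe,0x36,0x17}
query mem[0x1f]=0xe6, mem[0x27]=0x08, mem[0x0c]=0xa9

MEM[0x1f,0x27,0x0c] = e6 08 a9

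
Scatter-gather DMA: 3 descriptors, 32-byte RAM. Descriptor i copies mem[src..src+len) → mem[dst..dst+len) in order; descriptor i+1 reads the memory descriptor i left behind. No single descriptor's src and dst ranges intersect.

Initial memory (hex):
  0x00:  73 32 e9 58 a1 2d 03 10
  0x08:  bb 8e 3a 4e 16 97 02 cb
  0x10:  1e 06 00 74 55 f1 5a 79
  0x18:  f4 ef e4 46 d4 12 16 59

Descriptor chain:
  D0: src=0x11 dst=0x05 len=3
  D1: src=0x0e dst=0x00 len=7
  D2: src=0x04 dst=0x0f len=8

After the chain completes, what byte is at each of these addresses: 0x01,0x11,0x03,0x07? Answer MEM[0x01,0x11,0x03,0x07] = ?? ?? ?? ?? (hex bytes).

[0] 0x11->0x05 len=3 : 06 00 74
[1] 0x0e->0x00 len=7 : 02 cb 1e 06 00 74 55
[2] 0x04->0x0f len=8 : 00 74 55 74 bb 8e 3a 4e
query mem[0x01]=0xcb, mem[0x11]=0x55, mem[0x03]=0x06, mem[0x07]=0x74

MEM[0x01,0x11,0x03,0x07] = cb 55 06 74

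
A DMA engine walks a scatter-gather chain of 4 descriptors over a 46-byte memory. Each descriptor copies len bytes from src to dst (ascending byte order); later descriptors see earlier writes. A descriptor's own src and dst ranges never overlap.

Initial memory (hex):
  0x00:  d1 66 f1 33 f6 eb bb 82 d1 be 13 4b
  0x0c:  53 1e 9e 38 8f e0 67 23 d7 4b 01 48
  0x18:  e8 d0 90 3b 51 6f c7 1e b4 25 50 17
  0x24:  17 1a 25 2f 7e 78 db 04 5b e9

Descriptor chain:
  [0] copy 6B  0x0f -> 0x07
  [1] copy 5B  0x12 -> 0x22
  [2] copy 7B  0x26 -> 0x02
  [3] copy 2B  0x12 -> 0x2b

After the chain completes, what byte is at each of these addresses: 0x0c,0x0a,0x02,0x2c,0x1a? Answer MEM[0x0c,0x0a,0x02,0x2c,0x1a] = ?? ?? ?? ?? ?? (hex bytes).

MEM[0x0c,0x0a,0x02,0x2c,0x1a] = d7 67 01 23 90

D0: mem[0x07..0x0c] <- [38 8f e0 67 23 d7]
D1: mem[0x22..0x26] <- [67 23 d7 4b 01]
D2: mem[0x02..0x08] <- [01 2f 7e 78 db 04 5b]
D3: mem[0x2b..0x2c] <- [67 23]
query mem[0x0c]=0xd7, mem[0x0a]=0x67, mem[0x02]=0x01, mem[0x2c]=0x23, mem[0x1a]=0x90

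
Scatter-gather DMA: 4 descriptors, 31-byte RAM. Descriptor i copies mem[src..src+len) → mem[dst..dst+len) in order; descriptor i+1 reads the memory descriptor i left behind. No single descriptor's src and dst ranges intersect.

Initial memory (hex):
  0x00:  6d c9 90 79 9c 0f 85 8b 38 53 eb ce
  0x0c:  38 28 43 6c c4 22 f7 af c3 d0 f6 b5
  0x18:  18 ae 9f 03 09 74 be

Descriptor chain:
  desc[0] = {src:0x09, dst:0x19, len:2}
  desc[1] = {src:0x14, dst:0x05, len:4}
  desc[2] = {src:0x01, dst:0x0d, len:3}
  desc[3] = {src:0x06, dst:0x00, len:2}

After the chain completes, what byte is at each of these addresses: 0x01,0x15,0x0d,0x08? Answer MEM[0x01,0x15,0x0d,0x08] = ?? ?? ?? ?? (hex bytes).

MEM[0x01,0x15,0x0d,0x08] = f6 d0 c9 b5

[0] 0x09->0x19 len=2 : 53 eb
[1] 0x14->0x05 len=4 : c3 d0 f6 b5
[2] 0x01->0x0d len=3 : c9 90 79
[3] 0x06->0x00 len=2 : d0 f6
query mem[0x01]=0xf6, mem[0x15]=0xd0, mem[0x0d]=0xc9, mem[0x08]=0xb5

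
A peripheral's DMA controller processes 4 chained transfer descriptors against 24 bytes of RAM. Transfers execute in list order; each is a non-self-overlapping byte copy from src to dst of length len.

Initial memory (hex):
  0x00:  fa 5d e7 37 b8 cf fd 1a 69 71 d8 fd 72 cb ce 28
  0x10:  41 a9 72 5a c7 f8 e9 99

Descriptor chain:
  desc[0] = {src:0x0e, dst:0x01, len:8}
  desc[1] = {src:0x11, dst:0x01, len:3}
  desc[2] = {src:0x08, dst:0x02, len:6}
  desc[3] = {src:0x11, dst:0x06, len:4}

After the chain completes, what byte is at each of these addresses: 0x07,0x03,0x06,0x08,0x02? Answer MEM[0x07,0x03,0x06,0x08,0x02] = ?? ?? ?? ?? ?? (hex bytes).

MEM[0x07,0x03,0x06,0x08,0x02] = 72 71 a9 5a f8

#0 dst[0x01+8] := {0xce,0x28,0x41,0xa9,0x72,0x5a,0xc7,0xf8}
#1 dst[0x01+3] := {0xa9,0x72,0x5a}
#2 dst[0x02+6] := {0xf8,0x71,0xd8,0xfd,0x72,0xcb}
#3 dst[0x06+4] := {0xa9,0x72,0x5a,0xc7}
query mem[0x07]=0x72, mem[0x03]=0x71, mem[0x06]=0xa9, mem[0x08]=0x5a, mem[0x02]=0xf8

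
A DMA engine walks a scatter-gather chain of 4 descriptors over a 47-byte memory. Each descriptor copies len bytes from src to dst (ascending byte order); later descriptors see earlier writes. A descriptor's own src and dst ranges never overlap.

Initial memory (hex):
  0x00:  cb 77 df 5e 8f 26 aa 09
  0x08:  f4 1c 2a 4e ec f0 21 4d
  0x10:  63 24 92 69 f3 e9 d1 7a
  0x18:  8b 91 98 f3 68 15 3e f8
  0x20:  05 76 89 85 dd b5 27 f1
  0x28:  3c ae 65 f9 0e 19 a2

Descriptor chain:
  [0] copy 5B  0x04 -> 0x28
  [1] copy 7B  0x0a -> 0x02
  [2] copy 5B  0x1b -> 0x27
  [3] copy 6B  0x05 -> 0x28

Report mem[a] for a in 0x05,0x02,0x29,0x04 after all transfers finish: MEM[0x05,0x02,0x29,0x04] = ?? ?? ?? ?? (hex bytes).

D0: mem[0x28..0x2c] <- [8f 26 aa 09 f4]
D1: mem[0x02..0x08] <- [2a 4e ec f0 21 4d 63]
D2: mem[0x27..0x2b] <- [f3 68 15 3e f8]
D3: mem[0x28..0x2d] <- [f0 21 4d 63 1c 2a]
query mem[0x05]=0xf0, mem[0x02]=0x2a, mem[0x29]=0x21, mem[0x04]=0xec

MEM[0x05,0x02,0x29,0x04] = f0 2a 21 ec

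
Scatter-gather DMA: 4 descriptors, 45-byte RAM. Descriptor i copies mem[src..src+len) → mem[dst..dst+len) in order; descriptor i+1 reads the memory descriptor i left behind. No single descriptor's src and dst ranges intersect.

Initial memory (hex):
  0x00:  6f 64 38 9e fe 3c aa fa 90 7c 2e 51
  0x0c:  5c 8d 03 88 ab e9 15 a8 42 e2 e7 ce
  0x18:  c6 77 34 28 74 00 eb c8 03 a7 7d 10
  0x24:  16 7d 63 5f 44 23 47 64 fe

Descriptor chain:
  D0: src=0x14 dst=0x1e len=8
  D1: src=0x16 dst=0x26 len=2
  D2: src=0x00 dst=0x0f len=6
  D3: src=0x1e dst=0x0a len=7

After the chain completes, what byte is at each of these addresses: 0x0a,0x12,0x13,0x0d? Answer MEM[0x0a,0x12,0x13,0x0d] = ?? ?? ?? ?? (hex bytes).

#0 dst[0x1e+8] := {0x42,0xe2,0xe7,0xce,0xc6,0x77,0x34,0x28}
#1 dst[0x26+2] := {0xe7,0xce}
#2 dst[0x0f+6] := {0x6f,0x64,0x38,0x9e,0xfe,0x3c}
#3 dst[0x0a+7] := {0x42,0xe2,0xe7,0xce,0xc6,0x77,0x34}
query mem[0x0a]=0x42, mem[0x12]=0x9e, mem[0x13]=0xfe, mem[0x0d]=0xce

MEM[0x0a,0x12,0x13,0x0d] = 42 9e fe ce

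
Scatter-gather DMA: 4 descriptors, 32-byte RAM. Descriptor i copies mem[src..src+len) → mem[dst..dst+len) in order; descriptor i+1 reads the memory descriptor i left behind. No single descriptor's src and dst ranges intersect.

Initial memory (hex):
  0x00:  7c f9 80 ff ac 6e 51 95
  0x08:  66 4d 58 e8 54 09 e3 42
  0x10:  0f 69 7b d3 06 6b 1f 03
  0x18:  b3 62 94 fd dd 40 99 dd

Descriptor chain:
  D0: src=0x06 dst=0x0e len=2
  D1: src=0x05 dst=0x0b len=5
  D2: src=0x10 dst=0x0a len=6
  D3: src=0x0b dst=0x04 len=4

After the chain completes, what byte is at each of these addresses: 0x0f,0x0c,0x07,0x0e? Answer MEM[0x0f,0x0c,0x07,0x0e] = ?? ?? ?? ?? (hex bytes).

#0 dst[0x0e+2] := {0x51,0x95}
#1 dst[0x0b+5] := {0x6e,0x51,0x95,0x66,0x4d}
#2 dst[0x0a+6] := {0x0f,0x69,0x7b,0xd3,0x06,0x6b}
#3 dst[0x04+4] := {0x69,0x7b,0xd3,0x06}
query mem[0x0f]=0x6b, mem[0x0c]=0x7b, mem[0x07]=0x06, mem[0x0e]=0x06

MEM[0x0f,0x0c,0x07,0x0e] = 6b 7b 06 06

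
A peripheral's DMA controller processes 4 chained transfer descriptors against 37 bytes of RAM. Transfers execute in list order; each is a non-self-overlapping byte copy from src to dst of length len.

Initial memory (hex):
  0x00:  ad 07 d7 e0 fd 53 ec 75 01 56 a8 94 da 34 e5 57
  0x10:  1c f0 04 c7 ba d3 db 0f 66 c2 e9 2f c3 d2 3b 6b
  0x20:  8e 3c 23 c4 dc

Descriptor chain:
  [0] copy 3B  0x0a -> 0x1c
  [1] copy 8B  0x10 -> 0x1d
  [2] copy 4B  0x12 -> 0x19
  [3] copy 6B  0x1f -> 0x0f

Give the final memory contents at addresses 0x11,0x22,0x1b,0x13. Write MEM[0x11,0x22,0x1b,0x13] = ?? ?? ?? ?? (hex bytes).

MEM[0x11,0x22,0x1b,0x13] = ba d3 ba db

[0] 0x0a->0x1c len=3 : a8 94 da
[1] 0x10->0x1d len=8 : 1c f0 04 c7 ba d3 db 0f
[2] 0x12->0x19 len=4 : 04 c7 ba d3
[3] 0x1f->0x0f len=6 : 04 c7 ba d3 db 0f
query mem[0x11]=0xba, mem[0x22]=0xd3, mem[0x1b]=0xba, mem[0x13]=0xdb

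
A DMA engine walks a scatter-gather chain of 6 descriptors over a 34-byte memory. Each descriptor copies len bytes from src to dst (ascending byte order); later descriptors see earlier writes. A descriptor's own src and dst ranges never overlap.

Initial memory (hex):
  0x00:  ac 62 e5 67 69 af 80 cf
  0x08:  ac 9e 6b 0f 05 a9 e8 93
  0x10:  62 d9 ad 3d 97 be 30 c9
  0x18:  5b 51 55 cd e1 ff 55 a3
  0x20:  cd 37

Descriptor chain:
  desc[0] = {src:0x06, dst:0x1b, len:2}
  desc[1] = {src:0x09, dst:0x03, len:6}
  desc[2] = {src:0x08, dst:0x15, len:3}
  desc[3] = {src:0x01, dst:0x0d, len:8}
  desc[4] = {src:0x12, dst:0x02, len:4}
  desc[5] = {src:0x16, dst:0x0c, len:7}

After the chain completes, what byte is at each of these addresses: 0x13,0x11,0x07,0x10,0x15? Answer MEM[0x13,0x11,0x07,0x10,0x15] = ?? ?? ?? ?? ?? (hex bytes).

D0: mem[0x1b..0x1c] <- [80 cf]
D1: mem[0x03..0x08] <- [9e 6b 0f 05 a9 e8]
D2: mem[0x15..0x17] <- [e8 9e 6b]
D3: mem[0x0d..0x14] <- [62 e5 9e 6b 0f 05 a9 e8]
D4: mem[0x02..0x05] <- [05 a9 e8 e8]
D5: mem[0x0c..0x12] <- [9e 6b 5b 51 55 80 cf]
query mem[0x13]=0xa9, mem[0x11]=0x80, mem[0x07]=0xa9, mem[0x10]=0x55, mem[0x15]=0xe8

MEM[0x13,0x11,0x07,0x10,0x15] = a9 80 a9 55 e8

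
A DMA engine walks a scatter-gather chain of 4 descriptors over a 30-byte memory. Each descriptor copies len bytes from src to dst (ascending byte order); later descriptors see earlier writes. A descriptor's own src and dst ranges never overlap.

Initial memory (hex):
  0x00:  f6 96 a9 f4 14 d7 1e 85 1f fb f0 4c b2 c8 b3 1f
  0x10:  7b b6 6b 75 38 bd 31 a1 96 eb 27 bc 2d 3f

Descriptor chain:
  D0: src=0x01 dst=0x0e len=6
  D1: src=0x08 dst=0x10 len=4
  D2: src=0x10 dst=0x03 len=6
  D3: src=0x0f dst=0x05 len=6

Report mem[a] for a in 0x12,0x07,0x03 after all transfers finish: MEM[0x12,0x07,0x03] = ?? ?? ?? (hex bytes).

[0] 0x01->0x0e len=6 : 96 a9 f4 14 d7 1e
[1] 0x08->0x10 len=4 : 1f fb f0 4c
[2] 0x10->0x03 len=6 : 1f fb f0 4c 38 bd
[3] 0x0f->0x05 len=6 : a9 1f fb f0 4c 38
query mem[0x12]=0xf0, mem[0x07]=0xfb, mem[0x03]=0x1f

MEM[0x12,0x07,0x03] = f0 fb 1f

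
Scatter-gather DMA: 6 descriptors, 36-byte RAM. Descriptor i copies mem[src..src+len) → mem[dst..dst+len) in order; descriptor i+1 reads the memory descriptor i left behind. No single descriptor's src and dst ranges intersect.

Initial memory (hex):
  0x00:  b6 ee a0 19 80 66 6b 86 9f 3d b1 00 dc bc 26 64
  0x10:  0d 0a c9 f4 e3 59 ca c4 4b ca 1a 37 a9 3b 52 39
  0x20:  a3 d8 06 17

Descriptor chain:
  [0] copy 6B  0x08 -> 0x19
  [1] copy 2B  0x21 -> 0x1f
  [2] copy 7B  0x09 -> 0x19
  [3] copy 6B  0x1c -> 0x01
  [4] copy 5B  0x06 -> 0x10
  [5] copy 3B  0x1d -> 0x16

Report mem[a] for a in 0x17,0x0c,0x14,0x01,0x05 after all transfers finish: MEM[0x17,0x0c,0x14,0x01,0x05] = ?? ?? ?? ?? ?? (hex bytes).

MEM[0x17,0x0c,0x14,0x01,0x05] = 26 dc b1 dc 06

D0: mem[0x19..0x1e] <- [9f 3d b1 00 dc bc]
D1: mem[0x1f..0x20] <- [d8 06]
D2: mem[0x19..0x1f] <- [3d b1 00 dc bc 26 64]
D3: mem[0x01..0x06] <- [dc bc 26 64 06 d8]
D4: mem[0x10..0x14] <- [d8 86 9f 3d b1]
D5: mem[0x16..0x18] <- [bc 26 64]
query mem[0x17]=0x26, mem[0x0c]=0xdc, mem[0x14]=0xb1, mem[0x01]=0xdc, mem[0x05]=0x06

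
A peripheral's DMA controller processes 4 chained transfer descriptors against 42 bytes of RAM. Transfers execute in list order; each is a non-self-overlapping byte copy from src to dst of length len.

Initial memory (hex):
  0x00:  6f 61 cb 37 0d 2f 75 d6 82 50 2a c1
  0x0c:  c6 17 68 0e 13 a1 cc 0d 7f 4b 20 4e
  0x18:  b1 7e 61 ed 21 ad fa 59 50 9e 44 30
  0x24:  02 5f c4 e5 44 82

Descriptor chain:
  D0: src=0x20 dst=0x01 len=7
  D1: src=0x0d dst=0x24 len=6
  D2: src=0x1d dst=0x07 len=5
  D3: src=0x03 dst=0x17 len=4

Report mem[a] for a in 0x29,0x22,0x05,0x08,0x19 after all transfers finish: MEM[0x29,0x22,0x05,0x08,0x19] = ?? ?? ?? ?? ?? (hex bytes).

D0: mem[0x01..0x07] <- [50 9e 44 30 02 5f c4]
D1: mem[0x24..0x29] <- [17 68 0e 13 a1 cc]
D2: mem[0x07..0x0b] <- [ad fa 59 50 9e]
D3: mem[0x17..0x1a] <- [44 30 02 5f]
query mem[0x29]=0xcc, mem[0x22]=0x44, mem[0x05]=0x02, mem[0x08]=0xfa, mem[0x19]=0x02

MEM[0x29,0x22,0x05,0x08,0x19] = cc 44 02 fa 02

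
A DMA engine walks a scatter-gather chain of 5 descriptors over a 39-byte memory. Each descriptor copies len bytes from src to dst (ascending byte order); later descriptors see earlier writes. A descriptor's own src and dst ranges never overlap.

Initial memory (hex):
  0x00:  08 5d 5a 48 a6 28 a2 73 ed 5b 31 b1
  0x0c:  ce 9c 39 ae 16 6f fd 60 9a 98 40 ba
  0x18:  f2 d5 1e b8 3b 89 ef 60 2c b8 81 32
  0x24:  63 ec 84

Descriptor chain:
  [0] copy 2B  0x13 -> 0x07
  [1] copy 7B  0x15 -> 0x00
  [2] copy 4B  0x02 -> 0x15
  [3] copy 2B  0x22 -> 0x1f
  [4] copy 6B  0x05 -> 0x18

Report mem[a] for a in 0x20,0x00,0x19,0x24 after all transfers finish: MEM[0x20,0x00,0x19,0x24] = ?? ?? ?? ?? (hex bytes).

MEM[0x20,0x00,0x19,0x24] = 32 98 b8 63

  after D0: wrote 2B at 0x07 = 609a
  after D1: wrote 7B at 0x00 = 9840baf2d51eb8
  after D2: wrote 4B at 0x15 = baf2d51e
  after D3: wrote 2B at 0x1f = 8132
  after D4: wrote 6B at 0x18 = 1eb8609a5b31
query mem[0x20]=0x32, mem[0x00]=0x98, mem[0x19]=0xb8, mem[0x24]=0x63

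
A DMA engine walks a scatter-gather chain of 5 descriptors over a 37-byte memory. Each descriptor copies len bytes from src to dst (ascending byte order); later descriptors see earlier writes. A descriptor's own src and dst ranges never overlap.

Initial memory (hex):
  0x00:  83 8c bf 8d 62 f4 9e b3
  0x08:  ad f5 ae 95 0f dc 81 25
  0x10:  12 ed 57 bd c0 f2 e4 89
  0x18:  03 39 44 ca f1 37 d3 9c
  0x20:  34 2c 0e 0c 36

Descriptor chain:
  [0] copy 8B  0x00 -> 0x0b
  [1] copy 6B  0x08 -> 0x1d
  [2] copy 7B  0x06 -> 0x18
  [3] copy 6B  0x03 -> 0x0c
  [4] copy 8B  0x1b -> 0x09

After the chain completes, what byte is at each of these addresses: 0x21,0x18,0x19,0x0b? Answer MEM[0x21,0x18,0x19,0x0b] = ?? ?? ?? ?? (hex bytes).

  after D0: wrote 8B at 0x0b = 838cbf8d62f49eb3
  after D1: wrote 6B at 0x1d = adf5ae838cbf
  after D2: wrote 7B at 0x18 = 9eb3adf5ae838c
  after D3: wrote 6B at 0x0c = 8d62f49eb3ad
  after D4: wrote 8B at 0x09 = f5ae838cae838cbf
query mem[0x21]=0x8c, mem[0x18]=0x9e, mem[0x19]=0xb3, mem[0x0b]=0x83

MEM[0x21,0x18,0x19,0x0b] = 8c 9e b3 83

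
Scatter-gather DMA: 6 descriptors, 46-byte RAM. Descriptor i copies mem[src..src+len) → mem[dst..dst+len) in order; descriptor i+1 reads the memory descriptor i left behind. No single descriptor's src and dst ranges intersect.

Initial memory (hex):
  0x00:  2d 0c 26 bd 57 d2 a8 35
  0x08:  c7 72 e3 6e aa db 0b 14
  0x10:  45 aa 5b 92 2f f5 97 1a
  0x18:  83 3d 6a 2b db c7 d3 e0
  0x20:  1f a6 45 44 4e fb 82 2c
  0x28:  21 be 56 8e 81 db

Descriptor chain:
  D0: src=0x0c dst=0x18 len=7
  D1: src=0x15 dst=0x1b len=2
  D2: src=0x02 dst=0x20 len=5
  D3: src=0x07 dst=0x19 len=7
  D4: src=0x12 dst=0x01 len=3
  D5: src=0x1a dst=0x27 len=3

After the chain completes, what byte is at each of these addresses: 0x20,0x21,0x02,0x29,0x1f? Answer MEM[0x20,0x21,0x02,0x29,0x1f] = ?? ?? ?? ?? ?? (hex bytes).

[0] 0x0c->0x18 len=7 : aa db 0b 14 45 aa 5b
[1] 0x15->0x1b len=2 : f5 97
[2] 0x02->0x20 len=5 : 26 bd 57 d2 a8
[3] 0x07->0x19 len=7 : 35 c7 72 e3 6e aa db
[4] 0x12->0x01 len=3 : 5b 92 2f
[5] 0x1a->0x27 len=3 : c7 72 e3
query mem[0x20]=0x26, mem[0x21]=0xbd, mem[0x02]=0x92, mem[0x29]=0xe3, mem[0x1f]=0xdb

MEM[0x20,0x21,0x02,0x29,0x1f] = 26 bd 92 e3 db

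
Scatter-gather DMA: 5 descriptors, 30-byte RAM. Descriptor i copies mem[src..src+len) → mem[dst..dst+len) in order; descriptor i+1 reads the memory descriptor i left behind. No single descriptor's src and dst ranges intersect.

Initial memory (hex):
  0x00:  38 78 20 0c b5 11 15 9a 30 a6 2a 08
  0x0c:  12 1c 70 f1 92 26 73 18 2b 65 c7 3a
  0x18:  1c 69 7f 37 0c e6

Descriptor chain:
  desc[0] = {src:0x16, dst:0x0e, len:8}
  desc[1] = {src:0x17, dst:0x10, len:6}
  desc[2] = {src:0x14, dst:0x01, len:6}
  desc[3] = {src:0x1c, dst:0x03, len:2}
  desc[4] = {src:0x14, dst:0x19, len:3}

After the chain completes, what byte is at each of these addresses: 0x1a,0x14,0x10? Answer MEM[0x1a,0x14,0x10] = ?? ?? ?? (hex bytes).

MEM[0x1a,0x14,0x10] = 0c 37 3a

[0] 0x16->0x0e len=8 : c7 3a 1c 69 7f 37 0c e6
[1] 0x17->0x10 len=6 : 3a 1c 69 7f 37 0c
[2] 0x14->0x01 len=6 : 37 0c c7 3a 1c 69
[3] 0x1c->0x03 len=2 : 0c e6
[4] 0x14->0x19 len=3 : 37 0c c7
query mem[0x1a]=0x0c, mem[0x14]=0x37, mem[0x10]=0x3a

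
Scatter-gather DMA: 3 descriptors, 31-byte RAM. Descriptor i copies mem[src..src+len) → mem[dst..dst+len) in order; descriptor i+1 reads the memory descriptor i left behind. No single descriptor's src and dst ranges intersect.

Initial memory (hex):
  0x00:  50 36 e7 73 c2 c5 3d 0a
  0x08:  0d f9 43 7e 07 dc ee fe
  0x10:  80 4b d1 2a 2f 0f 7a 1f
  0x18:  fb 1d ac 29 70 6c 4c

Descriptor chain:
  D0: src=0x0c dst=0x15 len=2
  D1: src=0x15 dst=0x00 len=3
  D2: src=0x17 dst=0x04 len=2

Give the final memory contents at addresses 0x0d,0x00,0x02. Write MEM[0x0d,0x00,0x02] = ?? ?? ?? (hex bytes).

D0: mem[0x15..0x16] <- [07 dc]
D1: mem[0x00..0x02] <- [07 dc 1f]
D2: mem[0x04..0x05] <- [1f fb]
query mem[0x0d]=0xdc, mem[0x00]=0x07, mem[0x02]=0x1f

MEM[0x0d,0x00,0x02] = dc 07 1f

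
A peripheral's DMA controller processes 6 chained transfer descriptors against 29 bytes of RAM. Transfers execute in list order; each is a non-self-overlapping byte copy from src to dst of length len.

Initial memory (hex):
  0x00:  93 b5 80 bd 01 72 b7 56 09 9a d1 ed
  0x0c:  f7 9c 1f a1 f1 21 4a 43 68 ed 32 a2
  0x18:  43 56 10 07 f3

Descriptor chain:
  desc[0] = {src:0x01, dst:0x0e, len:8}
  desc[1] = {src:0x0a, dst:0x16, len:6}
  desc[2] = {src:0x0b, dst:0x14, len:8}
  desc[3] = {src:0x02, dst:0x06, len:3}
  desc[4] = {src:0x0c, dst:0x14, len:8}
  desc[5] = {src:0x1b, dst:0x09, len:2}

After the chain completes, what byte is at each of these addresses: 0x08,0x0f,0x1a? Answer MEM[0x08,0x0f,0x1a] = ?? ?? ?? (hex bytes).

  after D0: wrote 8B at 0x0e = b580bd0172b75609
  after D1: wrote 6B at 0x16 = d1edf79cb580
  after D2: wrote 8B at 0x14 = edf79cb580bd0172
  after D3: wrote 3B at 0x06 = 80bd01
  after D4: wrote 8B at 0x14 = f79cb580bd0172b7
  after D5: wrote 2B at 0x09 = b7f3
query mem[0x08]=0x01, mem[0x0f]=0x80, mem[0x1a]=0x72

MEM[0x08,0x0f,0x1a] = 01 80 72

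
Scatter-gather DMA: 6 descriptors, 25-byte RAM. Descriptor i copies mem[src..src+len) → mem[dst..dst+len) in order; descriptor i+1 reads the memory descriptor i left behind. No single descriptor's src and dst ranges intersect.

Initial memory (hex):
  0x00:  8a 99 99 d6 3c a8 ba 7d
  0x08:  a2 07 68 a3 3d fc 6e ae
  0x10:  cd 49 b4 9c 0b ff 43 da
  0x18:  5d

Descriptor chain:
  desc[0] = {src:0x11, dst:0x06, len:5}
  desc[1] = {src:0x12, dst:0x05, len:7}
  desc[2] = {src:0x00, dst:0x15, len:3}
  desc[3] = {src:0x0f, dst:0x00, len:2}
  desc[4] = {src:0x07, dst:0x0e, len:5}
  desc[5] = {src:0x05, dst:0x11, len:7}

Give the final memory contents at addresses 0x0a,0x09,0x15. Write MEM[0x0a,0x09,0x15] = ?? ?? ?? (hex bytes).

MEM[0x0a,0x09,0x15] = da 43 43

[0] 0x11->0x06 len=5 : 49 b4 9c 0b ff
[1] 0x12->0x05 len=7 : b4 9c 0b ff 43 da 5d
[2] 0x00->0x15 len=3 : 8a 99 99
[3] 0x0f->0x00 len=2 : ae cd
[4] 0x07->0x0e len=5 : 0b ff 43 da 5d
[5] 0x05->0x11 len=7 : b4 9c 0b ff 43 da 5d
query mem[0x0a]=0xda, mem[0x09]=0x43, mem[0x15]=0x43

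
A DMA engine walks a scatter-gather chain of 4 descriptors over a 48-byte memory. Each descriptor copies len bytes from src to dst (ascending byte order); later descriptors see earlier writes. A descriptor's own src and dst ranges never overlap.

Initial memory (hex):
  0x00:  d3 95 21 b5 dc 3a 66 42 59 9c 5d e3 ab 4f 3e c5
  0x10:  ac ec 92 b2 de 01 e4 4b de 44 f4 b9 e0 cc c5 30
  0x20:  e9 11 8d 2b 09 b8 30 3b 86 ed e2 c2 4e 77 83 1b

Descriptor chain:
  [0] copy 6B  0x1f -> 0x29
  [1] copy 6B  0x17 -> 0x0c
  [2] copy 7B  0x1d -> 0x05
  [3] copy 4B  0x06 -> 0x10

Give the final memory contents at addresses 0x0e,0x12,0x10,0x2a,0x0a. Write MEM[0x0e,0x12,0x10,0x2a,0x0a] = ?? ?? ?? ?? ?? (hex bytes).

#0 dst[0x29+6] := {0x30,0xe9,0x11,0x8d,0x2b,0x09}
#1 dst[0x0c+6] := {0x4b,0xde,0x44,0xf4,0xb9,0xe0}
#2 dst[0x05+7] := {0xcc,0xc5,0x30,0xe9,0x11,0x8d,0x2b}
#3 dst[0x10+4] := {0xc5,0x30,0xe9,0x11}
query mem[0x0e]=0x44, mem[0x12]=0xe9, mem[0x10]=0xc5, mem[0x2a]=0xe9, mem[0x0a]=0x8d

MEM[0x0e,0x12,0x10,0x2a,0x0a] = 44 e9 c5 e9 8d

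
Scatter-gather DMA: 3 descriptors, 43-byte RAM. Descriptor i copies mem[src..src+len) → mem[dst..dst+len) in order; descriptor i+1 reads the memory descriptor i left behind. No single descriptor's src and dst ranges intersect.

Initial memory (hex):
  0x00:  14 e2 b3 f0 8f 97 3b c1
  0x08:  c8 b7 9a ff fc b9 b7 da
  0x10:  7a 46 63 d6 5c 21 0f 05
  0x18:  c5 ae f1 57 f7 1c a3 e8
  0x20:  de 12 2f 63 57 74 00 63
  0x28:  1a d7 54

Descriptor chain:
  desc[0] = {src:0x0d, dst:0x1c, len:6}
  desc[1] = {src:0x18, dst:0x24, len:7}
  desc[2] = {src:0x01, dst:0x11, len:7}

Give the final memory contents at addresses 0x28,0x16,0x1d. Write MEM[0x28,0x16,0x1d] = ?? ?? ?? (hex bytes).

MEM[0x28,0x16,0x1d] = b9 3b b7

  after D0: wrote 6B at 0x1c = b9b7da7a4663
  after D1: wrote 7B at 0x24 = c5aef157b9b7da
  after D2: wrote 7B at 0x11 = e2b3f08f973bc1
query mem[0x28]=0xb9, mem[0x16]=0x3b, mem[0x1d]=0xb7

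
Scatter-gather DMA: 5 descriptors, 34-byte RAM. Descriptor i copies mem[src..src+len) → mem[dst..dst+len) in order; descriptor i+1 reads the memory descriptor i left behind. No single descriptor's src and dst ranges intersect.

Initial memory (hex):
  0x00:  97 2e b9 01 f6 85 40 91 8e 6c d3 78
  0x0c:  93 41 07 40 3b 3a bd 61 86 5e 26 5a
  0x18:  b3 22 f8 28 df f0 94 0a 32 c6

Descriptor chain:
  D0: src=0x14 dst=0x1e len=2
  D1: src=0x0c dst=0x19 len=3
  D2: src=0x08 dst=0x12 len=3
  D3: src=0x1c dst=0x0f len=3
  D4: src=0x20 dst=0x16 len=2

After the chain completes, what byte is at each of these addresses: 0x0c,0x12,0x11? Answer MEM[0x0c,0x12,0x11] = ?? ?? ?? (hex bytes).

MEM[0x0c,0x12,0x11] = 93 8e 86

D0: mem[0x1e..0x1f] <- [86 5e]
D1: mem[0x19..0x1b] <- [93 41 07]
D2: mem[0x12..0x14] <- [8e 6c d3]
D3: mem[0x0f..0x11] <- [df f0 86]
D4: mem[0x16..0x17] <- [32 c6]
query mem[0x0c]=0x93, mem[0x12]=0x8e, mem[0x11]=0x86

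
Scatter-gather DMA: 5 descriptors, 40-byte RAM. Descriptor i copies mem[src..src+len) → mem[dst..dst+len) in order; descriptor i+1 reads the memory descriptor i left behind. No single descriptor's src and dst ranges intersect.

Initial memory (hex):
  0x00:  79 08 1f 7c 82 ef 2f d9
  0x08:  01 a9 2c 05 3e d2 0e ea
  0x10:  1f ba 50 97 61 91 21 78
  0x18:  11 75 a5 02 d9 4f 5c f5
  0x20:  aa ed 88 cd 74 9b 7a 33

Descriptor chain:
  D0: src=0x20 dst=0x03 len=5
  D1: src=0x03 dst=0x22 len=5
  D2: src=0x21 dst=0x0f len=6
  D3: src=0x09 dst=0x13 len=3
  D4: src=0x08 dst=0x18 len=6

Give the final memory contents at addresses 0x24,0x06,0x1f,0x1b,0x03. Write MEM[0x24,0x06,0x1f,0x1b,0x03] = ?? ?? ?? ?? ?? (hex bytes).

[0] 0x20->0x03 len=5 : aa ed 88 cd 74
[1] 0x03->0x22 len=5 : aa ed 88 cd 74
[2] 0x21->0x0f len=6 : ed aa ed 88 cd 74
[3] 0x09->0x13 len=3 : a9 2c 05
[4] 0x08->0x18 len=6 : 01 a9 2c 05 3e d2
query mem[0x24]=0x88, mem[0x06]=0xcd, mem[0x1f]=0xf5, mem[0x1b]=0x05, mem[0x03]=0xaa

MEM[0x24,0x06,0x1f,0x1b,0x03] = 88 cd f5 05 aa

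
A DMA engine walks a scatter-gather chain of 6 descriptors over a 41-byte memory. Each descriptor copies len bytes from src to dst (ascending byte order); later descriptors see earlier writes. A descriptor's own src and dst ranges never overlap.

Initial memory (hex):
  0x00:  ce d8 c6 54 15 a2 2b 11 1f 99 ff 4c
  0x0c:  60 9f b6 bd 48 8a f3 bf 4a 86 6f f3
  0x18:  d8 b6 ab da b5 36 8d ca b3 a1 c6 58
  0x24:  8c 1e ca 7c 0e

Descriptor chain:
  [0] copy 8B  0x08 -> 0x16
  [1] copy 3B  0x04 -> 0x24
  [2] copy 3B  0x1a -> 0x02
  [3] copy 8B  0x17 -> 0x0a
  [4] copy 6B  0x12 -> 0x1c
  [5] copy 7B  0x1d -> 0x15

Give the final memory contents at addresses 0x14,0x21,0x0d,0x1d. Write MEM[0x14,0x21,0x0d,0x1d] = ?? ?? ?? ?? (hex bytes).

MEM[0x14,0x21,0x0d,0x1d] = 4a 99 60 bf

D0: mem[0x16..0x1d] <- [1f 99 ff 4c 60 9f b6 bd]
D1: mem[0x24..0x26] <- [15 a2 2b]
D2: mem[0x02..0x04] <- [60 9f b6]
D3: mem[0x0a..0x11] <- [99 ff 4c 60 9f b6 bd 8d]
D4: mem[0x1c..0x21] <- [f3 bf 4a 86 1f 99]
D5: mem[0x15..0x1b] <- [bf 4a 86 1f 99 c6 58]
query mem[0x14]=0x4a, mem[0x21]=0x99, mem[0x0d]=0x60, mem[0x1d]=0xbf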